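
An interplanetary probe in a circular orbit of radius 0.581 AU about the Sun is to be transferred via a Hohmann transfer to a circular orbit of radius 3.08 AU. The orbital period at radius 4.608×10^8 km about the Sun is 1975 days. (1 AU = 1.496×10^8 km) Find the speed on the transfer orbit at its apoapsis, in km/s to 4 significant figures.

From Kepler's third law T² = 4π²r³/μ at r = 4.608×10^8 km, T = 1975 days = 1975 × 86400 s = 1.7064×10^8 s: μ = 4π²r³/T² = 1.32659×10^11 km³/s².
In km: r₁ = 0.581 × 1.496×10^8 = 8.69176×10^7 km; r₂ = 3.08 × 1.496×10^8 = 4.60768×10^8 km.
The Hohmann ellipse has a_t = (r₁ + r₂)/2 = 2.738428×10^8 km.
The apoapsis of the transfer ellipse is at r = 4.60768×10^8 km.
From the vis-viva equation, v = √[μ(2/r − 1/a_t)] = 9.559 km/s.

v = 9.559 km/s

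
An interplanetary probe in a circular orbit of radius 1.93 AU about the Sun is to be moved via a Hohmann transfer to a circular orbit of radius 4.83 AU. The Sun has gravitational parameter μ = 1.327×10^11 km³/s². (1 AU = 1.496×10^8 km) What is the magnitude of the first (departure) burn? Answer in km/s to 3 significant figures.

Δv₁ = 4.19 km/s

In km: r₁ = 1.93 × 1.496×10^8 = 2.88728×10^8 km; r₂ = 4.83 × 1.496×10^8 = 7.22568×10^8 km.
The Hohmann ellipse has a_t = (r₁ + r₂)/2 = 5.05648×10^8 km.
Circular speed at r = 2.88728×10^8 km: v_c = √(μ/r) = 21.438 km/s.
Vis-viva on the transfer ellipse at r = 2.88728×10^8 km gives v_t = √[μ(2/r − 1/a_t)] = 25.627 km/s.
Δv₁ = |v_t − v_c| = |25.627 − 21.438| = 4.189 km/s.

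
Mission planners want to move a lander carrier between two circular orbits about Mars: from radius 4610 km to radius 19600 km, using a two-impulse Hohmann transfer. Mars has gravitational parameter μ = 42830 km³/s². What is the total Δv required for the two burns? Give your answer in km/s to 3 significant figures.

Δv = 1.40 km/s

Transfer-ellipse semi-major axis a_t = (r₁ + r₂)/2 = (4610 + 19600)/2 = 12105 km.
At r₁ the circular-orbit speed is v₁ = √(μ/r₁) = 3.04806 km/s.
On the transfer ellipse at r₁, v² = μ(2/r − 1/a) gives v_p = √[μ(2/r₁ − 1/a_t)] = 3.87855 km/s.
First burn Δv₁ = |v_p − v₁| = 0.83049 km/s.
At r₂, v₂ = √(μ/r₂) = 1.47824 km/s.
Transfer-orbit speed at r₂: v_a = √[μ(2/r₂ − 1/a_t)] = 0.912250 km/s.
Second burn Δv₂ = |v₂ − v_a| = 0.56599 km/s.
Total Δv = Δv₁ + Δv₂ = 1.396 km/s.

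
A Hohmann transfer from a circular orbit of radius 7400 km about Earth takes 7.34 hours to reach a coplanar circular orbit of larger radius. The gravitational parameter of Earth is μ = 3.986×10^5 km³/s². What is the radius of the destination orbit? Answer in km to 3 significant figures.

Transfer time t = 7.34 hours = 26424 s, and t = π√(a_t³/μ).
So a_t = (μ t²/π²)^(1/3) = (3.986×10^5 × (26424)² / π²)^(1/3) = 30438 km.
Since a_t = (r₁ + r₂)/2, r₂ = 2a_t − r₁ = 2×30438 − 7400 = 53476 km.

r₂ = 53500 km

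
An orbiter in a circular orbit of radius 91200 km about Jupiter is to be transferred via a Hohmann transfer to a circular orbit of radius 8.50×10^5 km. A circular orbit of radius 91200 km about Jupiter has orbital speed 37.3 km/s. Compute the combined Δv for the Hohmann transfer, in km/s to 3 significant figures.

From the circular-orbit relation v² = μ/r at r = 91200 km: μ = v²r = (37.3)² × 91200 = 1.26886×10^8 km³/s².
The Hohmann ellipse has a_t = (r₁ + r₂)/2 = 4.706×10^5 km.
Circular speed at r₁: v₁ = √(μ/r₁) = √(1.26886×10^8/91200) = 37.30 km/s.
Transfer-orbit speed at r₁ (vis-viva equation): v_p = √[μ(2/r₁ − 1/a_t)] = 50.13 km/s.
First burn Δv₁ = |v_p − v₁| = 12.83 km/s.
At r₂, v₂ = √(μ/r₂) = 12.218 km/s.
Transfer-orbit speed at r₂: v_a = √[μ(2/r₂ − 1/a_t)] = 5.3786 km/s.
Second burn Δv₂ = |v₂ − v_a| = 6.839 km/s.
Δv = Δv₁ + Δv₂ = 12.83 + 6.839 = 19.67 km/s.

Δv = 19.7 km/s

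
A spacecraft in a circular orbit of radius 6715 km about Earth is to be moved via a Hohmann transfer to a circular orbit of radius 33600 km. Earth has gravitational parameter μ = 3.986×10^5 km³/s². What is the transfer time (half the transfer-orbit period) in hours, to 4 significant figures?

t = 3.956 hours

Transfer-ellipse semi-major axis a_t = (r₁ + r₂)/2 = (6715 + 33600)/2 = 20157.5 km.
Half the transfer-orbit period gives t = π√(a_t³/μ) = 14240 s.
Converting: 14240 s ÷ 3600 s/hour = 3.956 hours.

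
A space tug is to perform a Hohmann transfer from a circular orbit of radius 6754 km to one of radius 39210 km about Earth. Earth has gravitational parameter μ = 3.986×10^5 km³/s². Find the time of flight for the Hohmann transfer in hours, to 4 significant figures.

The Hohmann ellipse has a_t = (r₁ + r₂)/2 = 22982 km.
Half the transfer-orbit period gives t = π√(a_t³/μ) = 17337 s.
Converting: 17337 s ÷ 3600 s/hour = 4.816 hours.

t = 4.816 hours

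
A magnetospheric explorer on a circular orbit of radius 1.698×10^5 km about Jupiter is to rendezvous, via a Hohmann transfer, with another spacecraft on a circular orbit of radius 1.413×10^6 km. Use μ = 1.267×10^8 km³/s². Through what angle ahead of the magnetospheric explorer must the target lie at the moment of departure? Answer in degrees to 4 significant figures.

The Hohmann ellipse has a_t = (r₁ + r₂)/2 = 7.914×10^5 km.
The half-period of the transfer ellipse is t = π√(a_t³/μ) = 1.96497×10^5 s.
The target's mean motion on its circular orbit is ω₂ = √(μ/r₂³) = 6.70155×10^-6 rad/s.
Angle swept by the target during transfer: ω₂·t = 1.31683 rad = 75.449°.
The magnetospheric explorer traverses 180° on the transfer ellipse, so the target must lead by 180° − 75.449° = 104.6°.

φ = 104.6°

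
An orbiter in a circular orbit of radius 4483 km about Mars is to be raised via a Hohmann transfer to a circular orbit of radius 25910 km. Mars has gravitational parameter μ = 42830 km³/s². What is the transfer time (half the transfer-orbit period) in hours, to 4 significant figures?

t = 7.899 hours

The Hohmann ellipse has a_t = (r₁ + r₂)/2 = 15196.5 km.
Transfer time t = π√(a_t³/μ) = π√((15196.5)³ / 42830) = 28437 s.
Converting: 28437 s ÷ 3600 s/hour = 7.899 hours.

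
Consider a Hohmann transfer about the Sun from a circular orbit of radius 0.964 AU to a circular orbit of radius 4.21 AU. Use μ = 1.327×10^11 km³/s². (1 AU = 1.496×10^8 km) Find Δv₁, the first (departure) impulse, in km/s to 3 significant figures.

Δv₁ = 8.36 km/s

In km: r₁ = 0.964 × 1.496×10^8 = 1.442144×10^8 km; r₂ = 4.21 × 1.496×10^8 = 6.29816×10^8 km.
Semi-major axis of the transfer orbit: a_t = (1.442144×10^8 + 6.29816×10^8)/2 = 3.870152×10^8 km.
Circular speed at r = 1.442144×10^8 km: v_c = √(μ/r) = 30.334 km/s.
Vis-viva on the transfer ellipse at r = 1.442144×10^8 km gives v_t = √[μ(2/r − 1/a_t)] = 38.697 km/s.
Δv₁ = |v_t − v_c| = |38.697 − 30.334| = 8.363 km/s.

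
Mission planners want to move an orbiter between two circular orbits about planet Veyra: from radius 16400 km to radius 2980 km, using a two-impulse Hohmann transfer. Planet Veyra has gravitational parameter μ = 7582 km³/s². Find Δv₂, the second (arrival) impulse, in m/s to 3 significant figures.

Δv₂ = 480 m/s

Semi-major axis of the transfer orbit: a_t = (16400 + 2980)/2 = 9690 km.
Circular speed at r = 2980 km: v_c = √(μ/r) = 1.595 km/s.
Transfer-orbit speed at the same r (vis-viva, a = a_t): v_t = √[μ(2/r − 1/a_t)] = 2.075 km/s.
Δv₂ = |v_t − v_c| = |2.075 − 1.595| = 0.4800 km/s.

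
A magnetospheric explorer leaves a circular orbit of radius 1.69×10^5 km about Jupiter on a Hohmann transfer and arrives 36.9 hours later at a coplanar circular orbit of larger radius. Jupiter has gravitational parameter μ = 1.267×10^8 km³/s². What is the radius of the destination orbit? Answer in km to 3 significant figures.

r₂ = 1.05×10^6 km

Transfer time t = 36.9 hours = 1.3284×10^5 s, and t = π√(a_t³/μ).
So a_t = (μ t²/π²)^(1/3) = (1.267×10^8 × (1.3284×10^5)² / π²)^(1/3) = 6.0960×10^5 km.
Since a_t = (r₁ + r₂)/2, r₂ = 2a_t − r₁ = 2×6.0960×10^5 − 1.690×10^5 = 1.0502×10^6 km.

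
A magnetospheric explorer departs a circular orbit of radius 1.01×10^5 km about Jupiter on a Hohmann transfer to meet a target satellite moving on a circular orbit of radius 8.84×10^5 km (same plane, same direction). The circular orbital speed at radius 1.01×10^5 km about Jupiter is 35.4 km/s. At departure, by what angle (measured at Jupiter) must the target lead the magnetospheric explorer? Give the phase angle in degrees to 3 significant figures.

φ = 105°

From the circular-orbit relation v² = μ/r at r = 1.01×10^5 km: μ = v²r = (35.4)² × 1.01×10^5 = 1.26569×10^8 km³/s².
Semi-major axis of the transfer orbit: a_t = (1.010×10^5 + 8.840×10^5)/2 = 4.925×10^5 km.
Transfer time t = π√(a_t³/μ) = 96515 s.
Target angular speed ω₂ = √(μ/r₂³) = 1.3536×10^-5 rad/s.
Angle swept by the target during transfer: ω₂·t = 1.3064 rad = 74.85°.
The magnetospheric explorer traverses 180° on the transfer ellipse, so the target must lead by 180° − 74.85° = 105°.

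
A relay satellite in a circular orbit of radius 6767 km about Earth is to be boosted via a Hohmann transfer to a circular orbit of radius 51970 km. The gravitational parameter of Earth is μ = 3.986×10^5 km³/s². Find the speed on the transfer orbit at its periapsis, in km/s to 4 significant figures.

v = 10.21 km/s

Semi-major axis of the transfer orbit: a_t = (6767 + 51970)/2 = 29368.5 km.
The periapsis of the transfer ellipse is at r = 6767 km.
Vis-viva: v = √[μ(2/r − 1/a_t)] = √[3.986×10^5 × (2/6767 − 1/29368.5)] = 10.21 km/s.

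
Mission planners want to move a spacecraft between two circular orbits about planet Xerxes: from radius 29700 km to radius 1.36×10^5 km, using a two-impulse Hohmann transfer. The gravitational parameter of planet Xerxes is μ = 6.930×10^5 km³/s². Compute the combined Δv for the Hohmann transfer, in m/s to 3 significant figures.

Δv = 2260 m/s

The Hohmann ellipse has a_t = (r₁ + r₂)/2 = 82850 km.
Circular speed at r₁: v₁ = √(μ/r₁) = √(6.930×10^5/29700) = 4.8305 km/s.
Transfer-orbit speed at r₁ (vis-viva): v_p = √[μ(2/r₁ − 1/a_t)] = 6.1889 km/s.
First burn Δv₁ = |v_p − v₁| = 1.358 km/s.
Circular speed at r₂: v₂ = √(μ/r₂) = 2.2573 km/s.
Transfer-orbit speed at r₂: v_a = √[μ(2/r₂ − 1/a_t)] = 1.3515 km/s.
Second burn Δv₂ = |v₂ − v_a| = 0.9058 km/s.
Total Δv = Δv₁ + Δv₂ = 2.264 km/s.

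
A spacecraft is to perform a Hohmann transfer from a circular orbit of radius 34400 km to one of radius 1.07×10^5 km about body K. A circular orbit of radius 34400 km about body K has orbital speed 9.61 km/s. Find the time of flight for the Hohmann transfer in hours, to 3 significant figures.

t = 9.20 hours

From the circular-orbit relation v² = μ/r at r = 34400 km: μ = v²r = (9.61)² × 34400 = 3.17691×10^6 km³/s².
Semi-major axis of the transfer orbit: a_t = (34400 + 1.070×10^5)/2 = 70700 km.
Transfer time t = π√(a_t³/μ) = π√((70700)³ / 3.17691×10^6) = 33130 s.
Converting: 33130 s ÷ 3600 s/hour = 9.20 hours.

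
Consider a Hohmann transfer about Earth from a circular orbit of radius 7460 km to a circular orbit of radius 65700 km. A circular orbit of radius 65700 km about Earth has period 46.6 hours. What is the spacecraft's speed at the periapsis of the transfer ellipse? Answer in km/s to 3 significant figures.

v = 9.79 km/s

From Kepler's third law T² = 4π²r³/μ at r = 65700 km, T = 46.6 hours = 46.6 × 3600 s = 1.6776×10^5 s: μ = 4π²r³/T² = 3.97813×10^5 km³/s².
Semi-major axis of the transfer orbit: a_t = (7460 + 65700)/2 = 36580 km.
At periapsis, r = 7460 km.
Applying v² = μ(2/r − 1/a_t): v = 9.787 km/s.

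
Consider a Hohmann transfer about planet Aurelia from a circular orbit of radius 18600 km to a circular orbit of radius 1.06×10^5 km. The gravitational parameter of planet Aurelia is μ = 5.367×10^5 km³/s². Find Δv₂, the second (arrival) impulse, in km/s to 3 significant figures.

Δv₂ = 1.02 km/s

Transfer-ellipse semi-major axis a_t = (r₁ + r₂)/2 = (18600 + 1.060×10^5)/2 = 62300 km.
Circular speed at r = 1.060×10^5 km: v_c = √(μ/r) = 2.250 km/s.
Vis-viva on the transfer ellipse at r = 1.060×10^5 km gives v_t = √[μ(2/r − 1/a_t)] = 1.229 km/s.
Δv₂ = |v_t − v_c| = |1.229 − 2.250| = 1.021 km/s.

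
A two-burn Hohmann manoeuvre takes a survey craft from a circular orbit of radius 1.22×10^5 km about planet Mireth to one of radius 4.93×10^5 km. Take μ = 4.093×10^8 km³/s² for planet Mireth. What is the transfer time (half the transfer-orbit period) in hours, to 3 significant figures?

The Hohmann ellipse has a_t = (r₁ + r₂)/2 = 3.075×10^5 km.
Transfer time t = π√(a_t³/μ) = π√((3.075×10^5)³ / 4.093×10^8) = 26480 s.
Converting: 26480 s ÷ 3600 s/hour = 7.36 hours.

t = 7.36 hours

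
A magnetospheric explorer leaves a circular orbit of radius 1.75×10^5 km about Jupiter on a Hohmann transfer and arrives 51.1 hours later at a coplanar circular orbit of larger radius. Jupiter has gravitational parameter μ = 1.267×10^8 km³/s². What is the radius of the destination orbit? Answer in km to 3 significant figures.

Transfer time t = 51.1 hours = 1.8396×10^5 s, and t = π√(a_t³/μ).
So a_t = (μ t²/π²)^(1/3) = (1.267×10^8 × (1.8396×10^5)² / π²)^(1/3) = 7.5737×10^5 km.
Since a_t = (r₁ + r₂)/2, r₂ = 2a_t − r₁ = 2×7.5737×10^5 − 1.750×10^5 = 1.33974×10^6 km.

r₂ = 1.34×10^6 km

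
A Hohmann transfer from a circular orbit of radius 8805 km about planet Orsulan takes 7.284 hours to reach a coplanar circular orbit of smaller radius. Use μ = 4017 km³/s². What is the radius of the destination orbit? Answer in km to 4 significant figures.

Transfer time t = 7.284 hours = 26222.4 s, and t = π√(a_t³/μ).
So a_t = (μ t²/π²)^(1/3) = (4017 × (26222.4)² / π²)^(1/3) = 6541.1 km.
Since a_t = (r₁ + r₂)/2, r₂ = 2a_t − r₁ = 2×6541.1 − 8805 = 4277.2 km.

r₂ = 4277 km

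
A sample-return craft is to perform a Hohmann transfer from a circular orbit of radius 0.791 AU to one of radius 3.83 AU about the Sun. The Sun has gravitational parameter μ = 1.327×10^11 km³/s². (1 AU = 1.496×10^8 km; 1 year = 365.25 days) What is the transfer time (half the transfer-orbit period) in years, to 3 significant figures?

t = 1.76 years

In km: r₁ = 0.791 × 1.496×10^8 = 1.183336×10^8 km; r₂ = 3.83 × 1.496×10^8 = 5.72968×10^8 km.
The Hohmann ellipse has a_t = (r₁ + r₂)/2 = 3.456508×10^8 km.
Half the transfer-orbit period gives t = π√(a_t³/μ) = 5.542×10^7 s.
Converting: 5.542×10^7 s ÷ 3.15576×10^7 s/year (365.25 × 86400) = 1.76 years.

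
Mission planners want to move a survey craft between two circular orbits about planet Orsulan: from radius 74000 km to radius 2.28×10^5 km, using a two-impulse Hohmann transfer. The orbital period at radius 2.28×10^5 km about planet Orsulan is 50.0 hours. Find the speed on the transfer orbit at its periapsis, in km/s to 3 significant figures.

From Kepler's third law T² = 4π²r³/μ at r = 2.28×10^5 km, T = 50.0 hours = 50.0 × 3600 s = 1.800×10^5 s: μ = 4π²r³/T² = 1.44417×10^7 km³/s².
Semi-major axis of the transfer orbit: a_t = (74000 + 2.280×10^5)/2 = 1.510×10^5 km.
The periapsis of the transfer ellipse is at r = 74000 km.
Applying v² = μ(2/r − 1/a_t): v = 17.17 km/s.

v = 17.2 km/s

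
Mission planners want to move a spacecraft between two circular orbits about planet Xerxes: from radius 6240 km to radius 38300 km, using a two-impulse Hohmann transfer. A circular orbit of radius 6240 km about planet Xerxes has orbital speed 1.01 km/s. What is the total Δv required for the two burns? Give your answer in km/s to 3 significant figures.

From the circular-orbit relation v² = μ/r at r = 6240 km: μ = v²r = (1.01)² × 6240 = 6365.42 km³/s².
Semi-major axis of the transfer orbit: a_t = (6240 + 38300)/2 = 22270 km.
At r₁ the circular-orbit speed is v₁ = √(μ/r₁) = 1.0100 km/s.
Transfer-orbit speed at r₁ (v² = μ(2/r − 1/a)): v_p = √[μ(2/r₁ − 1/a_t)] = 1.3245 km/s.
First burn Δv₁ = |v_p − v₁| = 0.3145 km/s.
Circular speed at r₂: v₂ = √(μ/r₂) = 0.4077 km/s.
Transfer-orbit speed at r₂: v_a = √[μ(2/r₂ − 1/a_t)] = 0.2158 km/s.
Second burn Δv₂ = |v₂ − v_a| = 0.1919 km/s.
Total Δv = Δv₁ + Δv₂ = 0.5064 km/s.

Δv = 0.506 km/s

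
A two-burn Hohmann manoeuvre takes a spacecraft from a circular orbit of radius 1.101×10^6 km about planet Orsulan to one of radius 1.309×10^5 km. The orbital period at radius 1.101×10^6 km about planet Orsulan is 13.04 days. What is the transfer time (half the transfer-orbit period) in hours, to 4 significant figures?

From Kepler's third law T² = 4π²r³/μ at r = 1.101×10^6 km, T = 13.04 days = 13.04 × 86400 s = 1.126656×10^6 s: μ = 4π²r³/T² = 4.15087×10^7 km³/s².
Semi-major axis of the transfer orbit: a_t = (1.101×10^6 + 1.309×10^5)/2 = 6.1595×10^5 km.
Half the transfer-orbit period gives t = π√(a_t³/μ) = 2.3572×10^5 s.
Converting: 2.3572×10^5 s ÷ 3600 s/hour = 65.48 hours.

t = 65.48 hours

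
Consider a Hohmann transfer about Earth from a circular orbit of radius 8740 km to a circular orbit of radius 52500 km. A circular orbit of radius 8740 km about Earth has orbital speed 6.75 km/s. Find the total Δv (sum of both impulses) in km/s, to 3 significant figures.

From the circular-orbit relation v² = μ/r at r = 8740 km: μ = v²r = (6.75)² × 8740 = 3.98216×10^5 km³/s².
The Hohmann ellipse has a_t = (r₁ + r₂)/2 = 30620 km.
Circular speed at r₁: v₁ = √(μ/r₁) = √(3.98216×10^5/8740) = 6.7500 km/s.
Transfer-orbit speed at r₁ (vis-viva): v_p = √[μ(2/r₁ − 1/a_t)] = 8.8385 km/s.
First burn Δv₁ = |v_p − v₁| = 2.0885 km/s.
Circular speed at r₂: v₂ = √(μ/r₂) = 2.7541 km/s.
Transfer-orbit speed at r₂: v_a = √[μ(2/r₂ − 1/a_t)] = 1.4714 km/s.
Second burn Δv₂ = |v₂ − v_a| = 1.2827 km/s.
Δv = Δv₁ + Δv₂ = 2.0885 + 1.2827 = 3.371 km/s.

Δv = 3.37 km/s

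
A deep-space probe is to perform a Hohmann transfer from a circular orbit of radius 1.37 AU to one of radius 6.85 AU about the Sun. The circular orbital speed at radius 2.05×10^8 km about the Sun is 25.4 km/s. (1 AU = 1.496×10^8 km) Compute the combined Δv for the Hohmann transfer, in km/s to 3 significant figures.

From the circular-orbit relation v² = μ/r at r = 2.05×10^8 km: μ = v²r = (25.4)² × 2.05×10^8 = 1.32258×10^11 km³/s².
In km: r₁ = 1.37 × 1.496×10^8 = 2.04952×10^8 km; r₂ = 6.85 × 1.496×10^8 = 1.02476×10^9 km.
Transfer-ellipse semi-major axis a_t = (r₁ + r₂)/2 = (2.04952×10^8 + 1.02476×10^9)/2 = 6.14856×10^8 km.
At r₁ the circular-orbit speed is v₁ = √(μ/r₁) = 25.403 km/s.
On the transfer ellipse at r₁, vis-viva gives v_p = √[μ(2/r₁ − 1/a_t)] = 32.795 km/s.
First burn Δv₁ = |v_p − v₁| = 7.392 km/s.
Circular speed at r₂: v₂ = √(μ/r₂) = 11.361 km/s.
Transfer-orbit speed at r₂: v_a = √[μ(2/r₂ − 1/a_t)] = 6.5590 km/s.
Second burn Δv₂ = |v₂ − v_a| = 4.802 km/s.
Δv = Δv₁ + Δv₂ = 7.392 + 4.802 = 12.19 km/s.

Δv = 12.2 km/s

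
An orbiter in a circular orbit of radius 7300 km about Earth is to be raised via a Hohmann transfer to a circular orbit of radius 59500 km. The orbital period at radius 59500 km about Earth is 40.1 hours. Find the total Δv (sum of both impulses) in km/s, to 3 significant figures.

From Kepler's third law T² = 4π²r³/μ at r = 59500 km, T = 40.1 hours = 40.1 × 3600 s = 1.4436×10^5 s: μ = 4π²r³/T² = 3.99040×10^5 km³/s².
Transfer-ellipse semi-major axis a_t = (r₁ + r₂)/2 = (7300 + 59500)/2 = 33400 km.
Circular speed at r₁: v₁ = √(μ/r₁) = √(3.99040×10^5/7300) = 7.393 km/s.
Transfer-orbit speed at r₁ (vis-viva): v_p = √[μ(2/r₁ − 1/a_t)] = 9.868 km/s.
First burn Δv₁ = |v_p − v₁| = 2.475 km/s.
At r₂, v₂ = √(μ/r₂) = 2.590 km/s.
Transfer-orbit speed at r₂: v_a = √[μ(2/r₂ − 1/a_t)] = 1.211 km/s.
Second burn Δv₂ = |v₂ − v_a| = 1.379 km/s.
Δv = Δv₁ + Δv₂ = 2.475 + 1.379 = 3.854 km/s.

Δv = 3.85 km/s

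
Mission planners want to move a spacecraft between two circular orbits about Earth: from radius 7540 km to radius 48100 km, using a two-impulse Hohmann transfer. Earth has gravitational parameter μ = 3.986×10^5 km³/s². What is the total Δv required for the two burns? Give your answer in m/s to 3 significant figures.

Δv = 3670 m/s

The Hohmann ellipse has a_t = (r₁ + r₂)/2 = 27820 km.
Circular speed at r₁: v₁ = √(μ/r₁) = √(3.986×10^5/7540) = 7.2708 km/s.
On the transfer ellipse at r₁, vis-viva equation gives v_p = √[μ(2/r₁ − 1/a_t)] = 9.5604 km/s.
First burn Δv₁ = |v_p − v₁| = 2.290 km/s.
At r₂, v₂ = √(μ/r₂) = 2.879 km/s.
Transfer-orbit speed at r₂: v_a = √[μ(2/r₂ − 1/a_t)] = 1.499 km/s.
Second burn Δv₂ = |v₂ − v_a| = 1.380 km/s.
Δv = Δv₁ + Δv₂ = 2.290 + 1.380 = 3.670 km/s.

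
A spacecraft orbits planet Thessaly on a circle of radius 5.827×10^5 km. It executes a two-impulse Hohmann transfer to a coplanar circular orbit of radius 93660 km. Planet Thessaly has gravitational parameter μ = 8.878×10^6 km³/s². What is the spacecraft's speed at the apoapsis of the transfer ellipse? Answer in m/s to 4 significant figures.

v = 2054 m/s

Semi-major axis of the transfer orbit: a_t = (5.827×10^5 + 93660)/2 = 3.3818×10^5 km.
At apoapsis, r = 5.827×10^5 km.
Vis-viva: v = √[μ(2/r − 1/a_t)] = √[8.878×10^6 × (2/5.827×10^5 − 1/3.3818×10^5)] = 2.054 km/s.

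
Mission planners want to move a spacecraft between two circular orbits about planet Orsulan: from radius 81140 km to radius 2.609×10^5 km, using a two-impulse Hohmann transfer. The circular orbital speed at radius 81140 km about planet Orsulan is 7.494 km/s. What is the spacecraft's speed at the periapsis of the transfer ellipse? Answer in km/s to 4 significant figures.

From the circular-orbit relation v² = μ/r at r = 81140 km: μ = v²r = (7.494)² × 81140 = 4.55683×10^6 km³/s².
Semi-major axis of the transfer orbit: a_t = (81140 + 2.609×10^5)/2 = 1.7102×10^5 km.
At periapsis, r = 81140 km.
Applying v² = μ(2/r − 1/a_t): v = 9.256 km/s.

v = 9.256 km/s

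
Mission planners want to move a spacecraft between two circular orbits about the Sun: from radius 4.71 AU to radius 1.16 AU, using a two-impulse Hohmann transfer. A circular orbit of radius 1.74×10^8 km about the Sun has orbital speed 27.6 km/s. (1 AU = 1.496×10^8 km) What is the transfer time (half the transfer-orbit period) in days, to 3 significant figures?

From the circular-orbit relation v² = μ/r at r = 1.74×10^8 km: μ = v²r = (27.6)² × 1.74×10^8 = 1.32546×10^11 km³/s².
In km: r₁ = 4.71 × 1.496×10^8 = 7.04616×10^8 km; r₂ = 1.16 × 1.496×10^8 = 1.73536×10^8 km.
Semi-major axis of the transfer orbit: a_t = (7.04616×10^8 + 1.73536×10^8)/2 = 4.39076×10^8 km.
Transfer time t = π√(a_t³/μ) = π√((4.39076×10^8)³ / 1.32546×10^11) = 7.939×10^7 s.
Converting: 7.939×10^7 s ÷ 86400 s/day = 919 days.

t = 919 days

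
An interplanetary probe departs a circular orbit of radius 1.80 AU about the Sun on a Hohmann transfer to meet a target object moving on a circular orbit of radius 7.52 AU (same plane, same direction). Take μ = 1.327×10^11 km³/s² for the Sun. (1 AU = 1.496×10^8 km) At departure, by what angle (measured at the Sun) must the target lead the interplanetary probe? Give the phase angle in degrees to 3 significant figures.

In km: r₁ = 1.80 × 1.496×10^8 = 2.6928×10^8 km; r₂ = 7.52 × 1.496×10^8 = 1.124992×10^9 km.
Semi-major axis of the transfer orbit: a_t = (2.6928×10^8 + 1.124992×10^9)/2 = 6.97136×10^8 km.
The half-period of the transfer ellipse is t = π√(a_t³/μ) = 1.5874×10^8 s.
The target's mean motion on its circular orbit is ω₂ = √(μ/r₂³) = 9.6541×10^-9 rad/s.
Angle swept by the target during transfer: ω₂·t = 1.5325 rad = 87.81°.
The interplanetary probe traverses 180° on the transfer ellipse, so the target must lead by 180° − 87.81° = 92.2°.

φ = 92.2°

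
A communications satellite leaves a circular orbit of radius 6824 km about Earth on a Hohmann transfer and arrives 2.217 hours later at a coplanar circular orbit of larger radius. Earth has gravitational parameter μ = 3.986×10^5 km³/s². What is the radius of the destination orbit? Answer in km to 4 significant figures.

r₂ = 20580 km

Transfer time t = 2.217 hours = 7981.2 s, and t = π√(a_t³/μ).
So a_t = (μ t²/π²)^(1/3) = (3.986×10^5 × (7981.2)² / π²)^(1/3) = 13702 km.
Since a_t = (r₁ + r₂)/2, r₂ = 2a_t − r₁ = 2×13702 − 6824 = 20580 km.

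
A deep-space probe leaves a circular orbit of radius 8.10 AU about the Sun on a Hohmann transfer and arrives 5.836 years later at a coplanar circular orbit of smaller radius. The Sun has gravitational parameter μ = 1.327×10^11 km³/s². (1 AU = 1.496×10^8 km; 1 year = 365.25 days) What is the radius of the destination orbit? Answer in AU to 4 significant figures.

r₂ = 2.190 AU

In km: r₁ = 8.10 × 1.496×10^8 = 1.21176×10^9 km.
Transfer time t = 5.836 years × 365.25 × 86400 s = 1.841701536×10^8 s, and t = π√(a_t³/μ).
So a_t = (μ t²/π²)^(1/3) = (1.327×10^11 × (1.841701536×10^8)² / π²)^(1/3) = 7.69727×10^8 km.
Since a_t = (r₁ + r₂)/2, r₂ = 2a_t − r₁ = 2×7.69727×10^8 − 1.21176×10^9 = 3.27694×10^8 km.
In AU: r₂ = 3.27694×10^8 / 1.496×10^8 = 2.190 AU.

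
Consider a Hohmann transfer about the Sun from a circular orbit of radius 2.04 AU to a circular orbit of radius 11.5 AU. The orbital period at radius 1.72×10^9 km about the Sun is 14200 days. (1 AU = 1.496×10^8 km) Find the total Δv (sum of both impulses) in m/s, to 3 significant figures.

Δv = 10300 m/s

From Kepler's third law T² = 4π²r³/μ at r = 1.72×10^9 km, T = 14200 days = 14200 × 86400 s = 1.22688×10^9 s: μ = 4π²r³/T² = 1.33457×10^11 km³/s².
In km: r₁ = 2.04 × 1.496×10^8 = 3.05184×10^8 km; r₂ = 11.5 × 1.496×10^8 = 1.7204×10^9 km.
Transfer-ellipse semi-major axis a_t = (r₁ + r₂)/2 = (3.05184×10^8 + 1.7204×10^9)/2 = 1.012792×10^9 km.
At r₁ the circular-orbit speed is v₁ = √(μ/r₁) = 20.912 km/s.
Transfer-orbit speed at r₁ (v² = μ(2/r − 1/a)): v_p = √[μ(2/r₁ − 1/a_t)] = 27.255 km/s.
First burn Δv₁ = |v_p − v₁| = 6.343 km/s.
Circular speed at r₂: v₂ = √(μ/r₂) = 8.808 km/s.
Transfer-orbit speed at r₂: v_a = √[μ(2/r₂ − 1/a_t)] = 4.835 km/s.
Second burn Δv₂ = |v₂ − v_a| = 3.973 km/s.
Δv = Δv₁ + Δv₂ = 6.343 + 3.973 = 10.32 km/s.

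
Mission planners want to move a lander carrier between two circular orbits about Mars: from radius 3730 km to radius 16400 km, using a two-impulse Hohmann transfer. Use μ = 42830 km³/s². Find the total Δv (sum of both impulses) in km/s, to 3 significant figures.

Semi-major axis of the transfer orbit: a_t = (3730 + 16400)/2 = 10065 km.
At r₁ the circular-orbit speed is v₁ = √(μ/r₁) = 3.3886 km/s.
Transfer-orbit speed at r₁ (vis-viva): v_p = √[μ(2/r₁ − 1/a_t)] = 4.3255 km/s.
First burn Δv₁ = |v_p − v₁| = 0.9369 km/s.
At r₂, v₂ = √(μ/r₂) = 1.61604 km/s.
Transfer-orbit speed at r₂: v_a = √[μ(2/r₂ − 1/a_t)] = 0.983784 km/s.
Second burn Δv₂ = |v₂ − v_a| = 0.6323 km/s.
Δv = Δv₁ + Δv₂ = 0.9369 + 0.6323 = 1.569 km/s.

Δv = 1.57 km/s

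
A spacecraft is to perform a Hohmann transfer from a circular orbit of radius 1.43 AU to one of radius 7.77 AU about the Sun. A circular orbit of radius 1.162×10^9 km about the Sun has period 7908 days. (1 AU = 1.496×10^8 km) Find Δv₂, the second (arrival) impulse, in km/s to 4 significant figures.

Δv₂ = 4.727 km/s

From Kepler's third law T² = 4π²r³/μ at r = 1.162×10^9 km, T = 7908 days = 7908 × 86400 s = 6.832512×10^8 s: μ = 4π²r³/T² = 1.32684×10^11 km³/s².
In km: r₁ = 1.43 × 1.496×10^8 = 2.13928×10^8 km; r₂ = 7.77 × 1.496×10^8 = 1.162392×10^9 km.
Semi-major axis of the transfer orbit: a_t = (2.13928×10^8 + 1.162392×10^9)/2 = 6.8816×10^8 km.
Circular speed at r = 1.162392×10^9 km: v_c = √(μ/r) = 10.684 km/s.
Vis-viva on the transfer ellipse at r = 1.162392×10^9 km gives v_t = √[μ(2/r − 1/a_t)] = 5.9569 km/s.
Δv₂ = |v_t − v_c| = |5.9569 − 10.684| = 4.727 km/s.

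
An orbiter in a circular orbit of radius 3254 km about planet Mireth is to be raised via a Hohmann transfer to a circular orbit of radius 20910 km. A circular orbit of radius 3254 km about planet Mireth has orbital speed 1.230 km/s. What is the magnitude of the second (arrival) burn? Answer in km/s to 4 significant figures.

From the circular-orbit relation v² = μ/r at r = 3254 km: μ = v²r = (1.230)² × 3254 = 4922.98 km³/s².
Transfer-ellipse semi-major axis a_t = (r₁ + r₂)/2 = (3254 + 20910)/2 = 12082 km.
Circular speed at r = 20910 km: v_c = √(μ/r) = 0.4852 km/s.
Vis-viva on the transfer ellipse at r = 20910 km gives v_t = √[μ(2/r − 1/a_t)] = 0.2518 km/s.
Δv₂ = |v_t − v_c| = |0.2518 − 0.4852| = 0.2334 km/s.

Δv₂ = 0.2334 km/s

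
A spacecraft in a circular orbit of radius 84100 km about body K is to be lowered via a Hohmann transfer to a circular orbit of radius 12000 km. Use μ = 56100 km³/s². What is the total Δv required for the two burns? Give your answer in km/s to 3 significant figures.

Δv = 1.11 km/s

Semi-major axis of the transfer orbit: a_t = (84100 + 12000)/2 = 48050 km.
At r₁ the circular-orbit speed is v₁ = √(μ/r₁) = 0.81674 km/s.
On the transfer ellipse at r₁, vis-viva gives v_a = √[μ(2/r₁ − 1/a_t)] = 0.40816 km/s.
First burn Δv₁ = |v_a − v₁| = 0.4086 km/s.
Circular speed at r₂: v₂ = √(μ/r₂) = 2.1622 km/s.
Transfer-orbit speed at r₂: v_p = √[μ(2/r₂ − 1/a_t)] = 2.8605 km/s.
Second burn Δv₂ = |v₂ − v_p| = 0.6983 km/s.
Total Δv = Δv₁ + Δv₂ = 1.107 km/s.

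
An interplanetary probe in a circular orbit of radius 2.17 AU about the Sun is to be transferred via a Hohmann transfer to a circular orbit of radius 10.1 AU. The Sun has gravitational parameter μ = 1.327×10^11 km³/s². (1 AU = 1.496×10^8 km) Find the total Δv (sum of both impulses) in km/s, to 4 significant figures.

In km: r₁ = 2.17 × 1.496×10^8 = 3.24632×10^8 km; r₂ = 10.1 × 1.496×10^8 = 1.51096×10^9 km.
The Hohmann ellipse has a_t = (r₁ + r₂)/2 = 9.17796×10^8 km.
At r₁ the circular-orbit speed is v₁ = √(μ/r₁) = 20.218 km/s.
On the transfer ellipse at r₁, v² = μ(2/r − 1/a) gives v_p = √[μ(2/r₁ − 1/a_t)] = 25.941 km/s.
First burn Δv₁ = |v_p − v₁| = 5.723 km/s.
Circular speed at r₂: v₂ = √(μ/r₂) = 9.3715 km/s.
Transfer-orbit speed at r₂: v_a = √[μ(2/r₂ − 1/a_t)] = 5.5735 km/s.
Second burn Δv₂ = |v₂ − v_a| = 3.798 km/s.
Total Δv = Δv₁ + Δv₂ = 9.521 km/s.

Δv = 9.521 km/s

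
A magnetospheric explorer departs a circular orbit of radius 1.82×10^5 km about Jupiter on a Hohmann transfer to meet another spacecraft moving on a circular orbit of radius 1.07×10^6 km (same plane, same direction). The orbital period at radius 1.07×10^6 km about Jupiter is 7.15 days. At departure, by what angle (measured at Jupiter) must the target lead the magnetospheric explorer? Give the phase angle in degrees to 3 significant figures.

From Kepler's third law T² = 4π²r³/μ at r = 1.07×10^6 km, T = 7.15 days = 7.15 × 86400 s = 6.1776×10^5 s: μ = 4π²r³/T² = 1.26728×10^8 km³/s².
Transfer-ellipse semi-major axis a_t = (r₁ + r₂)/2 = (1.820×10^5 + 1.070×10^6)/2 = 6.260×10^5 km.
Transfer time t = π√(a_t³/μ) = 1.3822×10^5 s.
The target's mean motion on its circular orbit is ω₂ = √(μ/r₂³) = 1.0171×10^-5 rad/s.
Angle swept by the target during transfer: ω₂·t = 1.40584 rad = 80.549°.
Arrival is 180° from departure on the ellipse, so φ = 180° − 80.549° = 99.5°.

φ = 99.5°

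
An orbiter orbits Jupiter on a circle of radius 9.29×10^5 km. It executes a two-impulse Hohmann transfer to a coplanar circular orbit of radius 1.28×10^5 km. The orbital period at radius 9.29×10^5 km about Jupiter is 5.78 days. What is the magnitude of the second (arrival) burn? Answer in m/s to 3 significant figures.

Δv₂ = 10300 m/s

From Kepler's third law T² = 4π²r³/μ at r = 9.29×10^5 km, T = 5.78 days = 5.78 × 86400 s = 4.99392×10^5 s: μ = 4π²r³/T² = 1.26918×10^8 km³/s².
The Hohmann ellipse has a_t = (r₁ + r₂)/2 = 5.285×10^5 km.
Circular speed at r = 1.280×10^5 km: v_c = √(μ/r) = 31.49 km/s.
Vis-viva on the transfer ellipse at r = 1.280×10^5 km gives v_t = √[μ(2/r − 1/a_t)] = 41.75 km/s.
Δv₂ = |v_t − v_c| = |41.75 − 31.49| = 10.26 km/s.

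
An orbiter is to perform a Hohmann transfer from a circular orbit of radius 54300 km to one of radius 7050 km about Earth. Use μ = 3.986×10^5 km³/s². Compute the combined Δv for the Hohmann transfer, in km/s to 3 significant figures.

Semi-major axis of the transfer orbit: a_t = (54300 + 7050)/2 = 30675 km.
Circular speed at r₁: v₁ = √(μ/r₁) = √(3.986×10^5/54300) = 2.709 km/s.
On the transfer ellipse at r₁, vis-viva gives v_a = √[μ(2/r₁ − 1/a_t)] = 1.299 km/s.
First burn Δv₁ = |v_a − v₁| = 1.410 km/s.
At r₂, v₂ = √(μ/r₂) = 7.5192 km/s.
Transfer-orbit speed at r₂: v_p = √[μ(2/r₂ − 1/a_t)] = 10.004 km/s.
Second burn Δv₂ = |v₂ − v_p| = 2.485 km/s.
Total Δv = Δv₁ + Δv₂ = 3.895 km/s.

Δv = 3.90 km/s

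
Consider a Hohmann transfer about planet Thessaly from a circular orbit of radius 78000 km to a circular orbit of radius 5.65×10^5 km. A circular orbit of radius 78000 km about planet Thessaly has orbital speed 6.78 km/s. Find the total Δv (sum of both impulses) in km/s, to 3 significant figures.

From the circular-orbit relation v² = μ/r at r = 78000 km: μ = v²r = (6.78)² × 78000 = 3.58554×10^6 km³/s².
Semi-major axis of the transfer orbit: a_t = (78000 + 5.650×10^5)/2 = 3.215×10^5 km.
Circular speed at r₁: v₁ = √(μ/r₁) = √(3.58554×10^6/78000) = 6.780 km/s.
Transfer-orbit speed at r₁ (vis-viva): v_p = √[μ(2/r₁ − 1/a_t)] = 8.988 km/s.
First burn Δv₁ = |v_p − v₁| = 2.208 km/s.
At r₂, v₂ = √(μ/r₂) = 2.519 km/s.
Transfer-orbit speed at r₂: v_a = √[μ(2/r₂ − 1/a_t)] = 1.241 km/s.
Second burn Δv₂ = |v₂ − v_a| = 1.278 km/s.
Total Δv = Δv₁ + Δv₂ = 3.486 km/s.

Δv = 3.49 km/s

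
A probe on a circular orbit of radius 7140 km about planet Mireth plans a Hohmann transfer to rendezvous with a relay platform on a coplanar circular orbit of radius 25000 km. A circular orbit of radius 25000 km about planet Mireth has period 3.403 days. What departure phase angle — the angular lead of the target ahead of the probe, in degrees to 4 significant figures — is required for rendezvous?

φ = 87.23°

From Kepler's third law T² = 4π²r³/μ at r = 25000 km, T = 3.403 days = 3.403 × 86400 s = 2.940192×10^5 s: μ = 4π²r³/T² = 7135.57 km³/s².
Transfer-ellipse semi-major axis a_t = (r₁ + r₂)/2 = (7140 + 25000)/2 = 16070 km.
The half-period of the transfer ellipse is t = π√(a_t³/μ) = 75763 s.
The target's mean motion on its circular orbit is ω₂ = √(μ/r₂³) = 2.1370×10^-5 rad/s.
Angle swept by the target during transfer: ω₂·t = 1.6191 rad = 92.77°.
The probe traverses 180° on the transfer ellipse, so the target must lead by 180° − 92.77° = 87.23°.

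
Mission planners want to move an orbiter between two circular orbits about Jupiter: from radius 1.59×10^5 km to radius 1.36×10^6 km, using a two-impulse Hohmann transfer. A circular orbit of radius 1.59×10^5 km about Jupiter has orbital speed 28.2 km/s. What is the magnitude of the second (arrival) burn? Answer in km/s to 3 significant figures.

Δv₂ = 5.23 km/s

From the circular-orbit relation v² = μ/r at r = 1.59×10^5 km: μ = v²r = (28.2)² × 1.59×10^5 = 1.26443×10^8 km³/s².
The Hohmann ellipse has a_t = (r₁ + r₂)/2 = 7.595×10^5 km.
Circular speed at r = 1.360×10^6 km: v_c = √(μ/r) = 9.642 km/s.
Vis-viva on the transfer ellipse at r = 1.360×10^6 km gives v_t = √[μ(2/r − 1/a_t)] = 4.412 km/s.
Δv₂ = |v_t − v_c| = |4.412 − 9.642| = 5.230 km/s.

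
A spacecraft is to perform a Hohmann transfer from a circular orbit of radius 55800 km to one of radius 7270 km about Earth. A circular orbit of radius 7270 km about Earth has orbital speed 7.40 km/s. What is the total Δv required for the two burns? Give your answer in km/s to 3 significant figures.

Δv = 3.83 km/s

From the circular-orbit relation v² = μ/r at r = 7270 km: μ = v²r = (7.40)² × 7270 = 3.98105×10^5 km³/s².
The Hohmann ellipse has a_t = (r₁ + r₂)/2 = 31535 km.
At r₁ the circular-orbit speed is v₁ = √(μ/r₁) = 2.67105 km/s.
On the transfer ellipse at r₁, vis-viva equation gives v_a = √[μ(2/r₁ − 1/a_t)] = 1.28249 km/s.
First burn Δv₁ = |v_a − v₁| = 1.3886 km/s.
At r₂, v₂ = √(μ/r₂) = 7.4000 km/s.
Transfer-orbit speed at r₂: v_p = √[μ(2/r₂ − 1/a_t)] = 9.8436 km/s.
Second burn Δv₂ = |v₂ − v_p| = 2.4436 km/s.
Δv = Δv₁ + Δv₂ = 1.3886 + 2.4436 = 3.832 km/s.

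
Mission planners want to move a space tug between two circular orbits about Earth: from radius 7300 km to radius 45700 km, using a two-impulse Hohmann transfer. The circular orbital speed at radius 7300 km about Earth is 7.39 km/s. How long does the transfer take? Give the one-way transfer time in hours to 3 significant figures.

From the circular-orbit relation v² = μ/r at r = 7300 km: μ = v²r = (7.39)² × 7300 = 3.98668×10^5 km³/s².
Transfer-ellipse semi-major axis a_t = (r₁ + r₂)/2 = (7300 + 45700)/2 = 26500 km.
Transfer time t = π√(a_t³/μ) = π√((26500)³ / 3.98668×10^5) = 21460 s.
Converting: 21460 s ÷ 3600 s/hour = 5.96 hours.

t = 5.96 hours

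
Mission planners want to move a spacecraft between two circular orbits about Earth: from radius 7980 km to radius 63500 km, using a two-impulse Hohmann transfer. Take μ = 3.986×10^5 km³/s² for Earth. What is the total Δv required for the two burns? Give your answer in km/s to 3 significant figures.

Δv = 3.67 km/s

Transfer-ellipse semi-major axis a_t = (r₁ + r₂)/2 = (7980 + 63500)/2 = 35740 km.
Circular speed at r₁: v₁ = √(μ/r₁) = √(3.986×10^5/7980) = 7.068 km/s.
On the transfer ellipse at r₁, v² = μ(2/r − 1/a) gives v_p = √[μ(2/r₁ − 1/a_t)] = 9.421 km/s.
First burn Δv₁ = |v_p − v₁| = 2.353 km/s.
At r₂, v₂ = √(μ/r₂) = 2.50543 km/s.
Transfer-orbit speed at r₂: v_a = √[μ(2/r₂ − 1/a_t)] = 1.18388 km/s.
Second burn Δv₂ = |v₂ − v_a| = 1.322 km/s.
Total Δv = Δv₁ + Δv₂ = 3.675 km/s.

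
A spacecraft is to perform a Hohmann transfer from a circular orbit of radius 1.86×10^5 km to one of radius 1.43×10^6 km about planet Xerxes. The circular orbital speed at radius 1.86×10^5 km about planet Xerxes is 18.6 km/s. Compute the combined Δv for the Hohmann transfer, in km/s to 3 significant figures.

Δv = 9.63 km/s

From the circular-orbit relation v² = μ/r at r = 1.86×10^5 km: μ = v²r = (18.6)² × 1.86×10^5 = 6.43486×10^7 km³/s².
Transfer-ellipse semi-major axis a_t = (r₁ + r₂)/2 = (1.860×10^5 + 1.430×10^6)/2 = 8.080×10^5 km.
At r₁ the circular-orbit speed is v₁ = √(μ/r₁) = 18.600 km/s.
Transfer-orbit speed at r₁ (v² = μ(2/r − 1/a)): v_p = √[μ(2/r₁ − 1/a_t)] = 24.744 km/s.
First burn Δv₁ = |v_p − v₁| = 6.144 km/s.
At r₂, v₂ = √(μ/r₂) = 6.708 km/s.
Transfer-orbit speed at r₂: v_a = √[μ(2/r₂ − 1/a_t)] = 3.218 km/s.
Second burn Δv₂ = |v₂ − v_a| = 3.490 km/s.
Δv = Δv₁ + Δv₂ = 6.144 + 3.490 = 9.634 km/s.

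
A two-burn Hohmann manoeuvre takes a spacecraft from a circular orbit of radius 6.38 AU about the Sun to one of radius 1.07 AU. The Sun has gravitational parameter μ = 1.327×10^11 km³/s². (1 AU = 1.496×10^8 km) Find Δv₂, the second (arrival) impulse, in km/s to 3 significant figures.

In km: r₁ = 6.38 × 1.496×10^8 = 9.54448×10^8 km; r₂ = 1.07 × 1.496×10^8 = 1.60072×10^8 km.
The Hohmann ellipse has a_t = (r₁ + r₂)/2 = 5.5726×10^8 km.
Circular speed at r = 1.60072×10^8 km: v_c = √(μ/r) = 28.792 km/s.
Vis-viva on the transfer ellipse at r = 1.60072×10^8 km gives v_t = √[μ(2/r − 1/a_t)] = 37.681 km/s.
Δv₂ = |v_t − v_c| = |37.681 − 28.792| = 8.889 km/s.

Δv₂ = 8.89 km/s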